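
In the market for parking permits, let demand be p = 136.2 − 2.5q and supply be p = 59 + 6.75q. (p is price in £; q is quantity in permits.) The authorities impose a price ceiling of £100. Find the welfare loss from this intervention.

Competitive equilibrium: 136.2 − 2.5q = 59 + 6.75q → q* = 8.3459, p* = 115.3351.
At the ceiling p = 100, quantity supplied = (100 − 59)/6.75 = 6.0741.
Willingness to pay at q' = 6.0741: 136.2 − 2.5·6.0741 = 121.0148.
Δq = 8.3459 − 6.0741 = 2.2718; wedge = 121.0148 − 100 = 21.0148.
The triangle = ½ × 2.2718 × 21.0148 = £23.87.

£23.87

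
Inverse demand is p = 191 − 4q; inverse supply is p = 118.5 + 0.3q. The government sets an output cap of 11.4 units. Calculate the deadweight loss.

Competitive equilibrium: 191 − 4q = 118.5 + 0.3q → q* = 16.8605, p* = 123.5581.
At q = 11.4: demand price = 191 − 4·11.4 = 145.4; supply price = 118.5 + 0.3·11.4 = 121.92.
Δq = 16.8605 − 11.4 = 5.4605; wedge = 145.4 − 121.92 = 23.48.
Deadweight loss = ½ × 5.4605 × 23.48 = 64.11.

64.11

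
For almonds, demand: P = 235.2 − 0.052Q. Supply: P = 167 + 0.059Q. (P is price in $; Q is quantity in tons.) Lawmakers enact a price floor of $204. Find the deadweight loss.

Competitive equilibrium: 235.2 − 0.052Q = 167 + 0.059Q → Q* = 614.4144, P* = 203.2505.
At the floor P = 204, quantity demanded = (235.2 − 204)/0.052 = 600.
Sellers' marginal cost at Q' = 600: 167 + 0.059·600 = 202.4.
ΔQ = 614.4144 − 600 = 14.4144; wedge = 204 − 202.4 = 1.6.
The triangle = ½ × 14.4144 × 1.6 = $11.53.

$11.53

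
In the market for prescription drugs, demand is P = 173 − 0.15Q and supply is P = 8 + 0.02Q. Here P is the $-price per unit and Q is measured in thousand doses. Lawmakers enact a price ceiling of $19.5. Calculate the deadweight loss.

Competitive equilibrium: 173 − 0.15Q = 8 + 0.02Q → Q* = 970.5882, P* = 27.4118.
At the ceiling P = 19.5, quantity supplied = (19.5 − 8)/0.02 = 575.
Willingness to pay at Q' = 575: 173 − 0.15·575 = 86.75.
ΔQ = 970.5882 − 575 = 395.5882; wedge = 86.75 − 19.5 = 67.25.
DWL = ½ × 395.5882 × 67.25 = $13301.65 thousand.

$13301.65 thousand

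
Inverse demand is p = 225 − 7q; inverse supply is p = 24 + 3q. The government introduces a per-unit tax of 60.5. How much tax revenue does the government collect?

Competitive equilibrium: 225 − 7q = 24 + 3q → q* = 20.1, p* = 84.3.
With the tax, the buyer price exceeds the seller price by 60.5: (225 − 7q) − (24 + 3q) = 60.5 → q' = 14.05.
Tax revenue = 60.5 × 14.05 = 850.025.

850.025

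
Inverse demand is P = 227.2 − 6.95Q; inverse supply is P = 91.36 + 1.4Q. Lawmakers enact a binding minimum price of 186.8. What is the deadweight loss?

456.38

Competitive equilibrium: 227.2 − 6.95Q = 91.36 + 1.4Q → Q* = 16.26826, P* = 114.13557.
At the floor P = 186.8, quantity demanded = (227.2 − 186.8)/6.95 = 5.81295.
Sellers' marginal cost at Q' = 5.81295: 91.36 + 1.4·5.81295 = 99.49813.
ΔQ = 16.26826 − 5.81295 = 10.45531; wedge = 186.8 − 99.49813 = 87.30187.
DWL = ½ × 10.45531 × 87.30187 = 456.38.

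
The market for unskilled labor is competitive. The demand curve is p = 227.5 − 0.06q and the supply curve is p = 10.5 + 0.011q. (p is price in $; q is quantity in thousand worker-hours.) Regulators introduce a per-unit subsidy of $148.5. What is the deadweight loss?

Competitive equilibrium: 227.5 − 0.06q = 10.5 + 0.011q → q* = 3056.338, p* = 44.1197.
The subsidy lowers effective supply by 148.5: p = 0.011q − 138.
New quantity: 227.5 − 0.06q = 0.011q − 138 → q' = 5147.8873.
Overproduction Δq = 5147.8873 − 3056.338 = 2091.5493; wedge = subsidy = 148.5.
The triangle = ½ × 2091.5493 × 148.5 = $155297.54 thousand.

$155297.54 thousand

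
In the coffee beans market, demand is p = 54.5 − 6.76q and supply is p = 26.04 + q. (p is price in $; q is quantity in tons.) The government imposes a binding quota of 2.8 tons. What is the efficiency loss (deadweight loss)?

$2.92

Competitive equilibrium: 54.5 − 6.76q = 26.04 + q → q* = 3.6675, p* = 29.7075.
At q = 2.8: demand price = 54.5 − 6.76·2.8 = 35.572; supply price = 26.04 + 1·2.8 = 28.84.
Δq = 3.6675 − 2.8 = 0.8675; wedge = 35.572 − 28.84 = 6.732.
DWL = ½ × 0.8675 × 6.732 = $2.92.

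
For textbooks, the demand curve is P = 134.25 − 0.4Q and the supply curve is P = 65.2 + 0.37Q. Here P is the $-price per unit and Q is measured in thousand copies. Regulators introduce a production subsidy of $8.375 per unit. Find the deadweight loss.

$45.55 thousand

Competitive equilibrium: 134.25 − 0.4Q = 65.2 + 0.37Q → Q* = 89.6753, P* = 98.3799.
The subsidy lowers effective supply by 8.375: P = 56.825 + 0.37Q.
New quantity: 134.25 − 0.4Q = 56.825 + 0.37Q → Q' = 100.5519.
Overproduction ΔQ = 100.5519 − 89.6753 = 10.8766; wedge = subsidy = 8.375.
Deadweight loss = ½ × 10.8766 × 8.375 = $45.55 thousand.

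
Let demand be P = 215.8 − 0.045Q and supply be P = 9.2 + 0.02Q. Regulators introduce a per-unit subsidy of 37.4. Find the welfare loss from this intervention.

10759.69

Competitive equilibrium: 215.8 − 0.045Q = 9.2 + 0.02Q → Q* = 3178.4615, P* = 72.7692.
The subsidy lowers effective supply by 37.4: P = 0.02Q − 28.2.
New quantity: 215.8 − 0.045Q = 0.02Q − 28.2 → Q' = 3753.8462.
Overproduction ΔQ = 3753.8462 − 3178.4615 = 575.3847; wedge = subsidy = 37.4.
Welfare loss = ½ × 575.3847 × 37.4 = 10759.69.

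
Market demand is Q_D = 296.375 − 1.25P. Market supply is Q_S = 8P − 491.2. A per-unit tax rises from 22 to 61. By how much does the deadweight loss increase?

In inverse form: demand P = 237.1 − 0.8Q, supply P = 61.4 + 0.125Q.
Competitive equilibrium: 237.1 − 0.8Q = 61.4 + 0.125Q → Q* = 189.9459, P* = 85.1432.
For a per-unit tax t: ΔQ = t/0.925, so DWL = ½·t·(t/0.925) = t²/1.85.
At t = 22: DWL = 261.622. At t = 61: DWL = 2011.351.
Increase = 2011.351 − 261.622 = 1749.73.

1749.73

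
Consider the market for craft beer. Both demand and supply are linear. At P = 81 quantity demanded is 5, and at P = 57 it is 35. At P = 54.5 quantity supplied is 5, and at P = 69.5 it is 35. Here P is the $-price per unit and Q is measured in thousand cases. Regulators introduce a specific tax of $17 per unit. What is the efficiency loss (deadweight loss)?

$111.15 thousand

Demand slope = (57 − 81)/(35 − 5) = −0.8, so P = 85 − 0.8Q.
Supply slope = (69.5 − 54.5)/(35 − 5) = 0.5, so P = 52 + 0.5Q.
Competitive equilibrium: 85 − 0.8Q = 52 + 0.5Q → Q* = 25.3846, P* = 64.6923.
With the tax, the buyer price exceeds the seller price by 17: (85 − 0.8Q) − (52 + 0.5Q) = 17 → Q' = 12.3077.
ΔQ = 25.3846 − 12.3077 = 13.0769; the wedge equals the tax, 17.
The triangle = ½ × 13.0769 × 17 = $111.15 thousand.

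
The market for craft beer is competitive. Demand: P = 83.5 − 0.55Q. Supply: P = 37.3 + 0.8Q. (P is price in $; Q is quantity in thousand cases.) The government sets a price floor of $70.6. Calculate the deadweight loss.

$78.26 thousand

Competitive equilibrium: 83.5 − 0.55Q = 37.3 + 0.8Q → Q* = 34.2222, P* = 64.6778.
At the floor P = 70.6, quantity demanded = (83.5 − 70.6)/0.55 = 23.4545.
Sellers' marginal cost at Q' = 23.4545: 37.3 + 0.8·23.4545 = 56.0636.
ΔQ = 34.2222 − 23.4545 = 10.7677; wedge = 70.6 − 56.0636 = 14.5364.
Welfare loss = ½ × 10.7677 × 14.5364 = $78.26 thousand.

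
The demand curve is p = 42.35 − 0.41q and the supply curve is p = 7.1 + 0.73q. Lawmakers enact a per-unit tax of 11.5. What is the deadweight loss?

Competitive equilibrium: 42.35 − 0.41q = 7.1 + 0.73q → q* = 30.9211, p* = 29.6724.
With the tax, the buyer price exceeds the seller price by 11.5: (42.35 − 0.41q) − (7.1 + 0.73q) = 11.5 → q' = 20.8333.
Δq = 30.9211 − 20.8333 = 10.0878; the wedge equals the tax, 11.5.
DWL = ½ × 10.0878 × 11.5 = 58.

58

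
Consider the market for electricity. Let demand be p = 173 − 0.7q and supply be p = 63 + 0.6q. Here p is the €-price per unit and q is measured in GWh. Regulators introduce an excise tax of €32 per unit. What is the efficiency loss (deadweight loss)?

€393.85

Competitive equilibrium: 173 − 0.7q = 63 + 0.6q → q* = 84.6154, p* = 113.7692.
With the tax, the buyer price exceeds the seller price by 32: (173 − 0.7q) − (63 + 0.6q) = 32 → q' = 60.
Δq = 84.6154 − 60 = 24.6154; the wedge equals the tax, 32.
The triangle = ½ × 24.6154 × 32 = €393.85.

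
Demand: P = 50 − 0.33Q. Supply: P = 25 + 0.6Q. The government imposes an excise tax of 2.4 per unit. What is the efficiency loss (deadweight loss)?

3.10

Competitive equilibrium: 50 − 0.33Q = 25 + 0.6Q → Q* = 26.8817, P* = 41.129.
With the tax, the buyer price exceeds the seller price by 2.4: (50 − 0.33Q) − (25 + 0.6Q) = 2.4 → Q' = 24.3011.
ΔQ = 26.8817 − 24.3011 = 2.5806; the wedge equals the tax, 2.4.
Deadweight loss = ½ × 2.5806 × 2.4 = 3.10.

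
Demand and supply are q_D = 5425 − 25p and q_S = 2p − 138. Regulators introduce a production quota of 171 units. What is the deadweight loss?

2868.55

In inverse form: demand p = 217 − 0.04q, supply p = 69 + 0.5q.
Competitive equilibrium: 217 − 0.04q = 69 + 0.5q → q* = 274.0741, p* = 206.037.
At q = 171: demand price = 217 − 0.04·171 = 210.16; supply price = 69 + 0.5·171 = 154.5.
Δq = 274.0741 − 171 = 103.0741; wedge = 210.16 − 154.5 = 55.66.
The triangle = ½ × 103.0741 × 55.66 = 2868.55.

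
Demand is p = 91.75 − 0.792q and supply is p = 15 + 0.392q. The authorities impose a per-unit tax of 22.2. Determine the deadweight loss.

Competitive equilibrium: 91.75 − 0.792q = 15 + 0.392q → q* = 64.8226, p* = 40.4105.
With the tax, the buyer price exceeds the seller price by 22.2: (91.75 − 0.792q) − (15 + 0.392q) = 22.2 → q' = 46.0726.
Δq = 64.8226 − 46.0726 = 18.75; the wedge equals the tax, 22.2.
Welfare loss = ½ × 18.75 × 22.2 = 208.125.

208.125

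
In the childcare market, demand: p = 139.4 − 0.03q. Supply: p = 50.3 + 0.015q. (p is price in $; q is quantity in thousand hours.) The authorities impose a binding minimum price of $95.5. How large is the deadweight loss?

$6006.25 thousand

Competitive equilibrium: 139.4 − 0.03q = 50.3 + 0.015q → q* = 1980, p* = 80.
At the floor p = 95.5, quantity demanded = (139.4 − 95.5)/0.03 = 1463.3333.
Sellers' marginal cost at q' = 1463.3333: 50.3 + 0.015·1463.3333 = 72.25.
Δq = 1980 − 1463.3333 = 516.6667; wedge = 95.5 − 72.25 = 23.25.
Welfare loss = ½ × 516.6667 × 23.25 = $6006.25 thousand.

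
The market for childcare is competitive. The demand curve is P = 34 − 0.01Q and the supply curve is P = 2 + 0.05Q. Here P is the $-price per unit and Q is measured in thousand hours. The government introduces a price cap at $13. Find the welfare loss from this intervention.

Competitive equilibrium: 34 − 0.01Q = 2 + 0.05Q → Q* = 533.3333, P* = 28.6667.
At the ceiling P = 13, quantity supplied = (13 − 2)/0.05 = 220.
Willingness to pay at Q' = 220: 34 − 0.01·220 = 31.8.
ΔQ = 533.3333 − 220 = 313.3333; wedge = 31.8 − 13 = 18.8.
DWL = ½ × 313.3333 × 18.8 = $2945.33 thousand.

$2945.33 thousand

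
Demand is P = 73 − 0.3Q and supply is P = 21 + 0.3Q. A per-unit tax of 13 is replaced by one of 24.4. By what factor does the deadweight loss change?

Competitive equilibrium: 73 − 0.3Q = 21 + 0.3Q → Q* = 86.6667, P* = 47.
For a per-unit tax t: ΔQ = t/0.6, so DWL = ½·t·(t/0.6) = t²/1.2.
At t = 13: DWL = 140.833. At t = 24.4: DWL = 496.133.
Ratio = (24.4/13)² = 3.523.

3.523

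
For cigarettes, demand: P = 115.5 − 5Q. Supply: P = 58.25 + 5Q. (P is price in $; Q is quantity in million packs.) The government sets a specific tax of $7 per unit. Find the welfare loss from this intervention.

$2.45 million

Competitive equilibrium: 115.5 − 5Q = 58.25 + 5Q → Q* = 5.725, P* = 86.875.
With the tax, the buyer price exceeds the seller price by 7: (115.5 − 5Q) − (58.25 + 5Q) = 7 → Q' = 5.025.
ΔQ = 5.725 − 5.025 = 0.7; the wedge equals the tax, 7.
Deadweight loss = ½ × 0.7 × 7 = $2.45 million.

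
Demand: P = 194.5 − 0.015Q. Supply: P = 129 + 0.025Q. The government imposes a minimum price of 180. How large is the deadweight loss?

9000.35

Competitive equilibrium: 194.5 − 0.015Q = 129 + 0.025Q → Q* = 1637.5, P* = 169.9375.
At the floor P = 180, quantity demanded = (194.5 − 180)/0.015 = 966.66667.
Sellers' marginal cost at Q' = 966.66667: 129 + 0.025·966.66667 = 153.16667.
ΔQ = 1637.5 − 966.66667 = 670.83333; wedge = 180 − 153.16667 = 26.83333.
DWL = ½ × 670.83333 × 26.83333 = 9000.35.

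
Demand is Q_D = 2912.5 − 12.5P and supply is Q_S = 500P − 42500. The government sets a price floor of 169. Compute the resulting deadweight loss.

In inverse form: demand P = 233 − 0.08Q, supply P = 85 + 0.002Q.
Competitive equilibrium: 233 − 0.08Q = 85 + 0.002Q → Q* = 1804.87805, P* = 88.60976.
At the floor P = 169, quantity demanded = (233 − 169)/0.08 = 800.
Sellers' marginal cost at Q' = 800: 85 + 0.002·800 = 86.6.
ΔQ = 1804.87805 − 800 = 1004.87805; wedge = 169 − 86.6 = 82.4.
Welfare loss = ½ × 1004.87805 × 82.4 = 41400.98.

41400.98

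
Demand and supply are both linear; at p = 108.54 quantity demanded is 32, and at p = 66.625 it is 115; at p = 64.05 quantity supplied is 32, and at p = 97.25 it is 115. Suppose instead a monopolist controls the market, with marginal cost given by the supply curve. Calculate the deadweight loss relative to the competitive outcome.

382.34

Demand slope = (66.625 − 108.54)/(115 − 32) = −0.505, so p = 124.7 − 0.505q.
Supply slope = (97.25 − 64.05)/(115 − 32) = 0.4, so p = 51.25 + 0.4q.
Competitive equilibrium: 124.7 − 0.505q = 51.25 + 0.4q → q* = 81.1602, p* = 83.7141.
Marginal revenue: MR = 124.7 − 1.01q. Set MR = MC: 124.7 − 1.01q = 51.25 + 0.4q → q_m = 52.0922.
Price p_m = 124.7 − 0.505·52.0922 = 98.3934; MC(q_m) = 51.25 + 0.4·52.0922 = 72.0869.
Competitive q* = 81.1602, so Δq = 29.068; wedge = 98.3934 − 72.0869 = 26.3065.
Welfare loss = ½ × 29.068 × 26.3065 = 382.34.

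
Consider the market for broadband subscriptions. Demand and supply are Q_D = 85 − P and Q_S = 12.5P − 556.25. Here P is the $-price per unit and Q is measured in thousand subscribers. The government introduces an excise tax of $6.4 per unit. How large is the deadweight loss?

$18.96 thousand

In inverse form: demand P = 85 − Q, supply P = 44.5 + 0.08Q.
Competitive equilibrium: 85 − Q = 44.5 + 0.08Q → Q* = 37.5, P* = 47.5.
With the tax, the buyer price exceeds the seller price by 6.4: (85 − Q) − (44.5 + 0.08Q) = 6.4 → Q' = 31.5741.
ΔQ = 37.5 − 31.5741 = 5.9259; the wedge equals the tax, 6.4.
Deadweight loss = ½ × 5.9259 × 6.4 = $18.96 thousand.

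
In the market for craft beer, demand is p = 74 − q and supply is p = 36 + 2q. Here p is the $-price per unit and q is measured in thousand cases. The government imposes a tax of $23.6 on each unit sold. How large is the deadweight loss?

$92.83 thousand

Competitive equilibrium: 74 − q = 36 + 2q → q* = 12.6667, p* = 61.3333.
With the tax, the buyer price exceeds the seller price by 23.6: (74 − q) − (36 + 2q) = 23.6 → q' = 4.8.
Δq = 12.6667 − 4.8 = 7.8667; the wedge equals the tax, 23.6.
The triangle = ½ × 7.8667 × 23.6 = $92.83 thousand.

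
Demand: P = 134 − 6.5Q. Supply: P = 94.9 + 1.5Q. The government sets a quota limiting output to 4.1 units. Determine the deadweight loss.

2.48

Competitive equilibrium: 134 − 6.5Q = 94.9 + 1.5Q → Q* = 4.8875, P* = 102.2313.
At Q = 4.1: demand price = 134 − 6.5·4.1 = 107.35; supply price = 94.9 + 1.5·4.1 = 101.05.
ΔQ = 4.8875 − 4.1 = 0.7875; wedge = 107.35 − 101.05 = 6.3.
Deadweight loss = ½ × 0.7875 × 6.3 = 2.48.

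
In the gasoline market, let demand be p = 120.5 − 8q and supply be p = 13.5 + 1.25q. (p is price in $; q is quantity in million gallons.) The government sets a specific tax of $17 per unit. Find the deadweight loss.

$15.62 million

Competitive equilibrium: 120.5 − 8q = 13.5 + 1.25q → q* = 11.5676, p* = 27.9595.
With the tax, the buyer price exceeds the seller price by 17: (120.5 − 8q) − (13.5 + 1.25q) = 17 → q' = 9.7297.
Δq = 11.5676 − 9.7297 = 1.8379; the wedge equals the tax, 17.
Welfare loss = ½ × 1.8379 × 17 = $15.62 million.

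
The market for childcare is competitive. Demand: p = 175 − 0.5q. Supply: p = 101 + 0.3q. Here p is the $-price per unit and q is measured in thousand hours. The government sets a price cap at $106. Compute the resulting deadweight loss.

$2300.28 thousand

Competitive equilibrium: 175 − 0.5q = 101 + 0.3q → q* = 92.5, p* = 128.75.
At the ceiling p = 106, quantity supplied = (106 − 101)/0.3 = 16.6667.
Willingness to pay at q' = 16.6667: 175 − 0.5·16.6667 = 166.6667.
Δq = 92.5 − 16.6667 = 75.8333; wedge = 166.6667 − 106 = 60.6667.
DWL = ½ × 75.8333 × 60.6667 = $2300.28 thousand.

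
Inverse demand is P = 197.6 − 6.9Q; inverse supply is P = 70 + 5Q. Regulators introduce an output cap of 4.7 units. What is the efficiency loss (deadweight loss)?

Competitive equilibrium: 197.6 − 6.9Q = 70 + 5Q → Q* = 10.7227, P* = 123.6134.
At Q = 4.7: demand price = 197.6 − 6.9·4.7 = 165.17; supply price = 70 + 5·4.7 = 93.5.
ΔQ = 10.7227 − 4.7 = 6.0227; wedge = 165.17 − 93.5 = 71.67.
Deadweight loss = ½ × 6.0227 × 71.67 = 215.82.

215.82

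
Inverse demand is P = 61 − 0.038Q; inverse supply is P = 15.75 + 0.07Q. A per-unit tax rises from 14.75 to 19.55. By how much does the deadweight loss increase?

762.22

Competitive equilibrium: 61 − 0.038Q = 15.75 + 0.07Q → Q* = 418.9815, P* = 45.0787.
For a per-unit tax t: ΔQ = t/0.108, so DWL = ½·t·(t/0.108) = t²/0.216.
At t = 14.75: DWL = 1007.234. At t = 19.55: DWL = 1769.456.
Increase = 1769.456 − 1007.234 = 762.22.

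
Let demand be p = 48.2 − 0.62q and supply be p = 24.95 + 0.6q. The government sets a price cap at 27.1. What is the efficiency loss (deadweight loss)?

146.06

Competitive equilibrium: 48.2 − 0.62q = 24.95 + 0.6q → q* = 19.0574, p* = 36.3844.
At the ceiling p = 27.1, quantity supplied = (27.1 − 24.95)/0.6 = 3.5833.
Willingness to pay at q' = 3.5833: 48.2 − 0.62·3.5833 = 45.9784.
Δq = 19.0574 − 3.5833 = 15.4741; wedge = 45.9784 − 27.1 = 18.8784.
DWL = ½ × 15.4741 × 18.8784 = 146.06.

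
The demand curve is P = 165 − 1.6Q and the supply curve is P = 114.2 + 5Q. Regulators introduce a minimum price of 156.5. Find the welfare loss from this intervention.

Competitive equilibrium: 165 − 1.6Q = 114.2 + 5Q → Q* = 7.697, P* = 152.6848.
At the floor P = 156.5, quantity demanded = (165 − 156.5)/1.6 = 5.3125.
Sellers' marginal cost at Q' = 5.3125: 114.2 + 5·5.3125 = 140.7625.
ΔQ = 7.697 − 5.3125 = 2.3845; wedge = 156.5 − 140.7625 = 15.7375.
The triangle = ½ × 2.3845 × 15.7375 = 18.76.

18.76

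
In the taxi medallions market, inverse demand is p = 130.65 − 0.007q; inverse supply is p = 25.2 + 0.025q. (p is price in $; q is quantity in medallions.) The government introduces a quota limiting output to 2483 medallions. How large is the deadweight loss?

Competitive equilibrium: 130.65 − 0.007q = 25.2 + 0.025q → q* = 3295.3125, p* = 107.5828.
At q = 2483: demand price = 130.65 − 0.007·2483 = 113.269; supply price = 25.2 + 0.025·2483 = 87.275.
Δq = 3295.3125 − 2483 = 812.3125; wedge = 113.269 − 87.275 = 25.994.
The triangle = ½ × 812.3125 × 25.994 = $10557.63.

$10557.63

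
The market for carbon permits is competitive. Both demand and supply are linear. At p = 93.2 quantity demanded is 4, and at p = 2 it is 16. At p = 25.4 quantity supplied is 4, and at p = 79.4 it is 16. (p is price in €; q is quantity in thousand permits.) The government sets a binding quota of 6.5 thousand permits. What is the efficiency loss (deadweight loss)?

Demand slope = (2 − 93.2)/(16 − 4) = −7.6, so p = 123.6 − 7.6q.
Supply slope = (79.4 − 25.4)/(16 − 4) = 4.5, so p = 7.4 + 4.5q.
Competitive equilibrium: 123.6 − 7.6q = 7.4 + 4.5q → q* = 9.6033, p* = 50.6149.
At q = 6.5: demand price = 123.6 − 7.6·6.5 = 74.2; supply price = 7.4 + 4.5·6.5 = 36.65.
Δq = 9.6033 − 6.5 = 3.1033; wedge = 74.2 − 36.65 = 37.55.
Welfare loss = ½ × 3.1033 × 37.55 = €58.26 thousand.

€58.26 thousand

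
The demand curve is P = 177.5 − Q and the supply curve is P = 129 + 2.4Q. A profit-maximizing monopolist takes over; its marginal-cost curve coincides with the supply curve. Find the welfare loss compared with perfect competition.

17.87

Competitive equilibrium: 177.5 − Q = 129 + 2.4Q → Q* = 14.2647, P* = 163.2353.
Marginal revenue: MR = 177.5 − 2Q. Set MR = MC: 177.5 − 2Q = 129 + 2.4Q → Q_m = 11.0227.
Price P_m = 177.5 − 1·11.0227 = 166.4773; MC(Q_m) = 129 + 2.4·11.0227 = 155.4545.
Competitive Q* = 14.2647, so ΔQ = 3.242; wedge = 166.4773 − 155.4545 = 11.0228.
Welfare loss = ½ × 3.242 × 11.0228 = 17.87.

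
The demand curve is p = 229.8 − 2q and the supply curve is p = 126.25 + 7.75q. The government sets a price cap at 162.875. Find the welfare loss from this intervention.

169.39

Competitive equilibrium: 229.8 − 2q = 126.25 + 7.75q → q* = 10.6205, p* = 208.559.
At the ceiling p = 162.875, quantity supplied = (162.875 − 126.25)/7.75 = 4.7258.
Willingness to pay at q' = 4.7258: 229.8 − 2·4.7258 = 220.3484.
Δq = 10.6205 − 4.7258 = 5.8947; wedge = 220.3484 − 162.875 = 57.4734.
Deadweight loss = ½ × 5.8947 × 57.4734 = 169.39.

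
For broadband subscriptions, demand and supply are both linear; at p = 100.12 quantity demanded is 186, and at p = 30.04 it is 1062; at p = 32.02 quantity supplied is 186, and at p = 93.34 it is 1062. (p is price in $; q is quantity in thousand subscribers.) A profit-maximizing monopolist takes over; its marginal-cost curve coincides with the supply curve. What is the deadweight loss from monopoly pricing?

Demand slope = (30.04 − 100.12)/(1062 − 186) = −0.08, so p = 115 − 0.08q.
Supply slope = (93.34 − 32.02)/(1062 − 186) = 0.07, so p = 19 + 0.07q.
Competitive equilibrium: 115 − 0.08q = 19 + 0.07q → q* = 640, p* = 63.8.
Marginal revenue: MR = 115 − 0.16q. Set MR = MC: 115 − 0.16q = 19 + 0.07q → q_m = 417.3913.
Price p_m = 115 − 0.08·417.3913 = 81.6087; MC(q_m) = 19 + 0.07·417.3913 = 48.2174.
Competitive q* = 640, so Δq = 222.6087; wedge = 81.6087 − 48.2174 = 33.3913.
DWL = ½ × 222.6087 × 33.3913 = $3716.60 thousand.

$3716.60 thousand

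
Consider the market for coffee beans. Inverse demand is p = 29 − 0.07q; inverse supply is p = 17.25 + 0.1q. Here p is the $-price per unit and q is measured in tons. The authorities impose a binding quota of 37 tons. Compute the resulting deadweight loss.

$87.68

Competitive equilibrium: 29 − 0.07q = 17.25 + 0.1q → q* = 69.1176, p* = 24.1618.
At q = 37: demand price = 29 − 0.07·37 = 26.41; supply price = 17.25 + 0.1·37 = 20.95.
Δq = 69.1176 − 37 = 32.1176; wedge = 26.41 − 20.95 = 5.46.
The triangle = ½ × 32.1176 × 5.46 = $87.68.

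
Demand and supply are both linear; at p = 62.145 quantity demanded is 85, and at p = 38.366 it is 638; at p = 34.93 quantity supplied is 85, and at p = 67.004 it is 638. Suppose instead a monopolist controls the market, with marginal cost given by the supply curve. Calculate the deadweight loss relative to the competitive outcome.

565.75

Demand slope = (38.366 − 62.145)/(638 − 85) = −0.043, so p = 65.8 − 0.043q.
Supply slope = (67.004 − 34.93)/(638 − 85) = 0.058, so p = 30 + 0.058q.
Competitive equilibrium: 65.8 − 0.043q = 30 + 0.058q → q* = 354.4554, p* = 50.5584.
Marginal revenue: MR = 65.8 − 0.086q. Set MR = MC: 65.8 − 0.086q = 30 + 0.058q → q_m = 248.6111.
Price p_m = 65.8 − 0.043·248.6111 = 55.1097; MC(q_m) = 30 + 0.058·248.6111 = 44.4194.
Competitive q* = 354.4554, so Δq = 105.8443; wedge = 55.1097 − 44.4194 = 10.6903.
The triangle = ½ × 105.8443 × 10.6903 = 565.75.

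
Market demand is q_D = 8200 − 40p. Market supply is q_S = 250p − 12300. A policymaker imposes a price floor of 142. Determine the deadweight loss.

117975.83

In inverse form: demand p = 205 − 0.025q, supply p = 49.2 + 0.004q.
Competitive equilibrium: 205 − 0.025q = 49.2 + 0.004q → q* = 5372.4138, p* = 70.6897.
At the floor p = 142, quantity demanded = (205 − 142)/0.025 = 2520.
Sellers' marginal cost at q' = 2520: 49.2 + 0.004·2520 = 59.28.
Δq = 5372.4138 − 2520 = 2852.4138; wedge = 142 − 59.28 = 82.72.
DWL = ½ × 2852.4138 × 82.72 = 117975.83.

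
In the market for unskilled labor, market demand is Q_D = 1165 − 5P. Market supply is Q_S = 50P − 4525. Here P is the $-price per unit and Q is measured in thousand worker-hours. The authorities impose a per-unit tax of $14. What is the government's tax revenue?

In inverse form: demand P = 233 − 0.2Q, supply P = 90.5 + 0.02Q.
Competitive equilibrium: 233 − 0.2Q = 90.5 + 0.02Q → Q* = 647.7273, P* = 103.4545.
With the tax, the buyer price exceeds the seller price by 14: (233 − 0.2Q) − (90.5 + 0.02Q) = 14 → Q' = 584.0909.
Tax revenue = 14 × 584.0909 = $8177.27 thousand.

$8177.27 thousand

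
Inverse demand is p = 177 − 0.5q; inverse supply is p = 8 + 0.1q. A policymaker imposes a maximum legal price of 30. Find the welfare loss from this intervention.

1140.83

Competitive equilibrium: 177 − 0.5q = 8 + 0.1q → q* = 281.6667, p* = 36.1667.
At the ceiling p = 30, quantity supplied = (30 − 8)/0.1 = 220.
Willingness to pay at q' = 220: 177 − 0.5·220 = 67.
Δq = 281.6667 − 220 = 61.6667; wedge = 67 − 30 = 37.
The triangle = ½ × 61.6667 × 37 = 1140.83.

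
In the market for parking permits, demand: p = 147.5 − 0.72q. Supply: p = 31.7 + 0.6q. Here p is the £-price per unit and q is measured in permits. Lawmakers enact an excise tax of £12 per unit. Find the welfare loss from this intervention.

£54.55

Competitive equilibrium: 147.5 − 0.72q = 31.7 + 0.6q → q* = 87.7273, p* = 84.3364.
With the tax, the buyer price exceeds the seller price by 12: (147.5 − 0.72q) − (31.7 + 0.6q) = 12 → q' = 78.6364.
Δq = 87.7273 − 78.6364 = 9.0909; the wedge equals the tax, 12.
DWL = ½ × 9.0909 × 12 = £54.55.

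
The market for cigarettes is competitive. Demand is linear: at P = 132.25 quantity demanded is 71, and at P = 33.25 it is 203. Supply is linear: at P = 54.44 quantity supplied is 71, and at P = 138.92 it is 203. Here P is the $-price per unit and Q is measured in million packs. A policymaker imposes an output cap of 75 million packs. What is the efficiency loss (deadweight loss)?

Demand slope = (33.25 − 132.25)/(203 − 71) = −0.75, so P = 185.5 − 0.75Q.
Supply slope = (138.92 − 54.44)/(203 − 71) = 0.64, so P = 9 + 0.64Q.
Competitive equilibrium: 185.5 − 0.75Q = 9 + 0.64Q → Q* = 126.9784, P* = 90.2662.
At Q = 75: demand price = 185.5 − 0.75·75 = 129.25; supply price = 9 + 0.64·75 = 57.
ΔQ = 126.9784 − 75 = 51.9784; wedge = 129.25 − 57 = 72.25.
Deadweight loss = ½ × 51.9784 × 72.25 = $1877.72 million.

$1877.72 million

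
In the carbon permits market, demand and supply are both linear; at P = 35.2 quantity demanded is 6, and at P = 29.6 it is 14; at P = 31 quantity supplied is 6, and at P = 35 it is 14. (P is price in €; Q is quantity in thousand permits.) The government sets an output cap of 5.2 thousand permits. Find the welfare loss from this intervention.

Demand slope = (29.6 − 35.2)/(14 − 6) = −0.7, so P = 39.4 − 0.7Q.
Supply slope = (35 − 31)/(14 − 6) = 0.5, so P = 28 + 0.5Q.
Competitive equilibrium: 39.4 − 0.7Q = 28 + 0.5Q → Q* = 9.5, P* = 32.75.
At Q = 5.2: demand price = 39.4 − 0.7·5.2 = 35.76; supply price = 28 + 0.5·5.2 = 30.6.
ΔQ = 9.5 − 5.2 = 4.3; wedge = 35.76 − 30.6 = 5.16.
The triangle = ½ × 4.3 × 5.16 = €11.094 thousand.

€11.094 thousand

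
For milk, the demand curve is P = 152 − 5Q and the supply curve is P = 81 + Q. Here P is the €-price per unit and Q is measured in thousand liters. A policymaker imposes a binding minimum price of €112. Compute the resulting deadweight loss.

€44.08 thousand

Competitive equilibrium: 152 − 5Q = 81 + Q → Q* = 11.8333, P* = 92.8333.
At the floor P = 112, quantity demanded = (152 − 112)/5 = 8.
Sellers' marginal cost at Q' = 8: 81 + 1·8 = 89.
ΔQ = 11.8333 − 8 = 3.8333; wedge = 112 − 89 = 23.
The triangle = ½ × 3.8333 × 23 = €44.08 thousand.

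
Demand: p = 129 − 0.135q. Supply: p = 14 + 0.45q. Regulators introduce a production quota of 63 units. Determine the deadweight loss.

Competitive equilibrium: 129 − 0.135q = 14 + 0.45q → q* = 196.5812, p* = 102.4615.
At q = 63: demand price = 129 − 0.135·63 = 120.495; supply price = 14 + 0.45·63 = 42.35.
Δq = 196.5812 − 63 = 133.5812; wedge = 120.495 − 42.35 = 78.145.
DWL = ½ × 133.5812 × 78.145 = 5219.35.

5219.35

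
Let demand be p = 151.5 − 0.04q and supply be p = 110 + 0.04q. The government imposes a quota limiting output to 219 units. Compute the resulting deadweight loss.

3594

Competitive equilibrium: 151.5 − 0.04q = 110 + 0.04q → q* = 518.75, p* = 130.75.
At q = 219: demand price = 151.5 − 0.04·219 = 142.74; supply price = 110 + 0.04·219 = 118.76.
Δq = 518.75 − 219 = 299.75; wedge = 142.74 − 118.76 = 23.98.
Welfare loss = ½ × 299.75 × 23.98 = 3594.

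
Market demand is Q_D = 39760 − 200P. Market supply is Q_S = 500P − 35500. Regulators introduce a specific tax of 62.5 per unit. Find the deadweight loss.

In inverse form: demand P = 198.8 − 0.005Q, supply P = 71 + 0.002Q.
Competitive equilibrium: 198.8 − 0.005Q = 71 + 0.002Q → Q* = 18257.1429, P* = 107.5143.
With the tax, the buyer price exceeds the seller price by 62.5: (198.8 − 0.005Q) − (71 + 0.002Q) = 62.5 → Q' = 9328.5714.
ΔQ = 18257.1429 − 9328.5714 = 8928.5715; the wedge equals the tax, 62.5.
Deadweight loss = ½ × 8928.5715 × 62.5 = 279017.86.

279017.86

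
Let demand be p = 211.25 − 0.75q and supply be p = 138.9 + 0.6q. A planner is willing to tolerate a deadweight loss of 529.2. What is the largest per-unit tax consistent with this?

Competitive equilibrium: 211.25 − 0.75q = 138.9 + 0.6q → q* = 53.5926, p* = 171.0556.
A tax t gives Δq = t/1.35 and wedge t, so DWL = t²/2.7.
t²/2.7 = 529.2 → t² = 1428.84 → t = 37.8.

37.8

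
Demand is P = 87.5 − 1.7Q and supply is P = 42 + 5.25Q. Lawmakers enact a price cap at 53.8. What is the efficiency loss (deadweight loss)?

Competitive equilibrium: 87.5 − 1.7Q = 42 + 5.25Q → Q* = 6.5468, P* = 76.3705.
At the ceiling P = 53.8, quantity supplied = (53.8 − 42)/5.25 = 2.2476.
Willingness to pay at Q' = 2.2476: 87.5 − 1.7·2.2476 = 83.6791.
ΔQ = 6.5468 − 2.2476 = 4.2992; wedge = 83.6791 − 53.8 = 29.8791.
DWL = ½ × 4.2992 × 29.8791 = 64.23.

64.23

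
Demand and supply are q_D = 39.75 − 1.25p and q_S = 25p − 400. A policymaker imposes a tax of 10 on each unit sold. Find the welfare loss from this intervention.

In inverse form: demand p = 31.8 − 0.8q, supply p = 16 + 0.04q.
Competitive equilibrium: 31.8 − 0.8q = 16 + 0.04q → q* = 18.8095, p* = 16.7524.
With the tax, the buyer price exceeds the seller price by 10: (31.8 − 0.8q) − (16 + 0.04q) = 10 → q' = 6.9048.
Δq = 18.8095 − 6.9048 = 11.9047; the wedge equals the tax, 10.
Deadweight loss = ½ × 11.9047 × 10 = 59.52.

59.52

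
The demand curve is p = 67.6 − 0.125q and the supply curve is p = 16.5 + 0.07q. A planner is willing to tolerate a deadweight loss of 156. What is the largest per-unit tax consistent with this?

Competitive equilibrium: 67.6 − 0.125q = 16.5 + 0.07q → q* = 262.0513, p* = 34.8436.
A tax t gives Δq = t/0.195 and wedge t, so DWL = t²/0.39.
t²/0.39 = 156 → t² = 60.84 → t = 7.8.

7.8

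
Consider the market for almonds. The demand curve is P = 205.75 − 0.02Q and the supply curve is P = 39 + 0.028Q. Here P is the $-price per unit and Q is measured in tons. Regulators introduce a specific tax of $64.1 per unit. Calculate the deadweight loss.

$42800.10

Competitive equilibrium: 205.75 − 0.02Q = 39 + 0.028Q → Q* = 3473.9583, P* = 136.2708.
With the tax, the buyer price exceeds the seller price by 64.1: (205.75 − 0.02Q) − (39 + 0.028Q) = 64.1 → Q' = 2138.5417.
ΔQ = 3473.9583 − 2138.5417 = 1335.4166; the wedge equals the tax, 64.1.
Welfare loss = ½ × 1335.4166 × 64.1 = $42800.10.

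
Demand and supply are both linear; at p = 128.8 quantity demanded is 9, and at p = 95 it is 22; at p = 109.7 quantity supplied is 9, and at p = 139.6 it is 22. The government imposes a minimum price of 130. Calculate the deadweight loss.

46.56

Demand slope = (95 − 128.8)/(22 − 9) = −2.6, so p = 152.2 − 2.6q.
Supply slope = (139.6 − 109.7)/(22 − 9) = 2.3, so p = 89 + 2.3q.
Competitive equilibrium: 152.2 − 2.6q = 89 + 2.3q → q* = 12.898, p* = 118.6653.
At the floor p = 130, quantity demanded = (152.2 − 130)/2.6 = 8.5385.
Sellers' marginal cost at q' = 8.5385: 89 + 2.3·8.5385 = 108.6386.
Δq = 12.898 − 8.5385 = 4.3595; wedge = 130 − 108.6386 = 21.3614.
The triangle = ½ × 4.3595 × 21.3614 = 46.56.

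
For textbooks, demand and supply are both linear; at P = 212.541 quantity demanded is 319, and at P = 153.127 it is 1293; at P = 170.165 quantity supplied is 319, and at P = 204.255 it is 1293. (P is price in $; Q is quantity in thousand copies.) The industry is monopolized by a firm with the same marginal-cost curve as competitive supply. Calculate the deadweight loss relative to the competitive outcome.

$4189.91 thousand

Demand slope = (153.127 − 212.541)/(1293 − 319) = −0.061, so P = 232 − 0.061Q.
Supply slope = (204.255 − 170.165)/(1293 − 319) = 0.035, so P = 159 + 0.035Q.
Competitive equilibrium: 232 − 0.061Q = 159 + 0.035Q → Q* = 760.41667, P* = 185.61458.
Marginal revenue: MR = 232 − 0.122Q. Set MR = MC: 232 − 0.122Q = 159 + 0.035Q → Q_m = 464.96815.
Price P_m = 232 − 0.061·464.96815 = 203.63694; MC(Q_m) = 159 + 0.035·464.96815 = 175.27389.
Competitive Q* = 760.41667, so ΔQ = 295.44852; wedge = 203.63694 − 175.27389 = 28.36305.
DWL = ½ × 295.44852 × 28.36305 = $4189.91 thousand.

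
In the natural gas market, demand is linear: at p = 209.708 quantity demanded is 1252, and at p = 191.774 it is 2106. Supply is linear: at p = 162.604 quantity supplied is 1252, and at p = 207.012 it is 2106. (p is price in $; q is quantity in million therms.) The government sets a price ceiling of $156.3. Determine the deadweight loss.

Demand slope = (191.774 − 209.708)/(2106 − 1252) = −0.021, so p = 236 − 0.021q.
Supply slope = (207.012 − 162.604)/(2106 − 1252) = 0.052, so p = 97.5 + 0.052q.
Competitive equilibrium: 236 − 0.021q = 97.5 + 0.052q → q* = 1897.26027, p* = 196.15753.
At the ceiling p = 156.3, quantity supplied = (156.3 − 97.5)/0.052 = 1130.76923.
Willingness to pay at q' = 1130.76923: 236 − 0.021·1130.76923 = 212.25385.
Δq = 1897.26027 − 1130.76923 = 766.49104; wedge = 212.25385 − 156.3 = 55.95385.
The triangle = ½ × 766.49104 × 55.95385 = $21444.06 million.

$21444.06 million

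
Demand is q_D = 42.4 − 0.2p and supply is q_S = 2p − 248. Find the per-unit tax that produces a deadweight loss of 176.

44

In inverse form: demand p = 212 − 5q, supply p = 124 + 0.5q.
Competitive equilibrium: 212 − 5q = 124 + 0.5q → q* = 16, p* = 132.
A tax t gives Δq = t/5.5 and wedge t, so DWL = t²/11.
t²/11 = 176 → t² = 1936 → t = 44.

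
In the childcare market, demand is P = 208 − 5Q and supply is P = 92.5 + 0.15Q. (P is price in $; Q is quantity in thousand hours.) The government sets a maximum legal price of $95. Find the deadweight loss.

$85.45 thousand

Competitive equilibrium: 208 − 5Q = 92.5 + 0.15Q → Q* = 22.4272, P* = 95.8641.
At the ceiling P = 95, quantity supplied = (95 − 92.5)/0.15 = 16.6667.
Willingness to pay at Q' = 16.6667: 208 − 5·16.6667 = 124.6665.
ΔQ = 22.4272 − 16.6667 = 5.7605; wedge = 124.6665 − 95 = 29.6665.
Deadweight loss = ½ × 5.7605 × 29.6665 = $85.45 thousand.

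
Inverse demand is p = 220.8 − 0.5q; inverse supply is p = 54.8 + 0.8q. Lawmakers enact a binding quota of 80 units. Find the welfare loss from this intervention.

1478.46

Competitive equilibrium: 220.8 − 0.5q = 54.8 + 0.8q → q* = 127.6923, p* = 156.9538.
At q = 80: demand price = 220.8 − 0.5·80 = 180.8; supply price = 54.8 + 0.8·80 = 118.8.
Δq = 127.6923 − 80 = 47.6923; wedge = 180.8 − 118.8 = 62.
Deadweight loss = ½ × 47.6923 × 62 = 1478.46.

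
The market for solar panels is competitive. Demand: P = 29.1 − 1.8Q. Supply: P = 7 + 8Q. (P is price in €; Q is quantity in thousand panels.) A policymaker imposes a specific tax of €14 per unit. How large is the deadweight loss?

Competitive equilibrium: 29.1 − 1.8Q = 7 + 8Q → Q* = 2.2551, P* = 25.0408.
With the tax, the buyer price exceeds the seller price by 14: (29.1 − 1.8Q) − (7 + 8Q) = 14 → Q' = 0.8265.
ΔQ = 2.2551 − 0.8265 = 1.4286; the wedge equals the tax, 14.
The triangle = ½ × 1.4286 × 14 = €10 thousand.

€10 thousand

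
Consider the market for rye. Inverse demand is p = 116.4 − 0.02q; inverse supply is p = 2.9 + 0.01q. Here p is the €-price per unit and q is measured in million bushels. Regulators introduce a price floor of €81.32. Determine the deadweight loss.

Competitive equilibrium: 116.4 − 0.02q = 2.9 + 0.01q → q* = 3783.3333, p* = 40.7333.
At the floor p = 81.32, quantity demanded = (116.4 − 81.32)/0.02 = 1754.
Sellers' marginal cost at q' = 1754: 2.9 + 0.01·1754 = 20.44.
Δq = 3783.3333 − 1754 = 2029.3333; wedge = 81.32 − 20.44 = 60.88.
Deadweight loss = ½ × 2029.3333 × 60.88 = €61772.91 million.

€61772.91 million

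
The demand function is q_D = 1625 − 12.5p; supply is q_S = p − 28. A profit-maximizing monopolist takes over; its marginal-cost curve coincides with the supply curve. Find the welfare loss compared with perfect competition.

22.91

In inverse form: demand p = 130 − 0.08q, supply p = 28 + q.
Competitive equilibrium: 130 − 0.08q = 28 + q → q* = 94.4444, p* = 122.4444.
Marginal revenue: MR = 130 − 0.16q. Set MR = MC: 130 − 0.16q = 28 + q → q_m = 87.931.
Price p_m = 130 − 0.08·87.931 = 122.9655; MC(q_m) = 28 + 1·87.931 = 115.931.
Competitive q* = 94.4444, so Δq = 6.5134; wedge = 122.9655 − 115.931 = 7.0345.
Deadweight loss = ½ × 6.5134 × 7.0345 = 22.91.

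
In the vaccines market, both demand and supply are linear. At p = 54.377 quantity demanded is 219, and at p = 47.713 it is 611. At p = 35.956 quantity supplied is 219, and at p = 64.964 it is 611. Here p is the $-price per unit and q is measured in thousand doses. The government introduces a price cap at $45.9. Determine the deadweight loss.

Demand slope = (47.713 − 54.377)/(611 − 219) = −0.017, so p = 58.1 − 0.017q.
Supply slope = (64.964 − 35.956)/(611 − 219) = 0.074, so p = 19.75 + 0.074q.
Competitive equilibrium: 58.1 − 0.017q = 19.75 + 0.074q → q* = 421.4286, p* = 50.9357.
At the ceiling p = 45.9, quantity supplied = (45.9 − 19.75)/0.074 = 353.3784.
Willingness to pay at q' = 353.3784: 58.1 − 0.017·353.3784 = 52.0926.
Δq = 421.4286 − 353.3784 = 68.0502; wedge = 52.0926 − 45.9 = 6.1926.
DWL = ½ × 68.0502 × 6.1926 = $210.70 thousand.

$210.70 thousand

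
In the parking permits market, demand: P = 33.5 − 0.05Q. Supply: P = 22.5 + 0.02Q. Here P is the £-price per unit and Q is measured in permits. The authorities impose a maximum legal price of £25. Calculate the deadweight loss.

Competitive equilibrium: 33.5 − 0.05Q = 22.5 + 0.02Q → Q* = 157.1429, P* = 25.6429.
At the ceiling P = 25, quantity supplied = (25 − 22.5)/0.02 = 125.
Willingness to pay at Q' = 125: 33.5 − 0.05·125 = 27.25.
ΔQ = 157.1429 − 125 = 32.1429; wedge = 27.25 − 25 = 2.25.
Deadweight loss = ½ × 32.1429 × 2.25 = £36.16.

£36.16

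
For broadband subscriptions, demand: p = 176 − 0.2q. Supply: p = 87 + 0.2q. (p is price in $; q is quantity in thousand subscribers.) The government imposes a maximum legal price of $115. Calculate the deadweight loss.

$1361.25 thousand

Competitive equilibrium: 176 − 0.2q = 87 + 0.2q → q* = 222.5, p* = 131.5.
At the ceiling p = 115, quantity supplied = (115 − 87)/0.2 = 140.
Willingness to pay at q' = 140: 176 − 0.2·140 = 148.
Δq = 222.5 − 140 = 82.5; wedge = 148 − 115 = 33.
The triangle = ½ × 82.5 × 33 = $1361.25 thousand.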